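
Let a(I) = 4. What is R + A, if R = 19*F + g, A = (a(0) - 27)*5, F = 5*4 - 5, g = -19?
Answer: 151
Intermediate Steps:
F = 15 (F = 20 - 5 = 15)
A = -115 (A = (4 - 27)*5 = -23*5 = -115)
R = 266 (R = 19*15 - 19 = 285 - 19 = 266)
R + A = 266 - 115 = 151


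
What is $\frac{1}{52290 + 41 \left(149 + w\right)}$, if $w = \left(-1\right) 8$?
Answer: $\frac{1}{58071} \approx 1.722 \cdot 10^{-5}$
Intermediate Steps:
$w = -8$
$\frac{1}{52290 + 41 \left(149 + w\right)} = \frac{1}{52290 + 41 \left(149 - 8\right)} = \frac{1}{52290 + 41 \cdot 141} = \frac{1}{52290 + 5781} = \frac{1}{58071}$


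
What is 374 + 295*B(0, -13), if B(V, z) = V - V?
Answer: 374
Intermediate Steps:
B(V, z) = 0
374 + 295*B(0, -13) = 374 + 295*0 = 374 + 0 = 374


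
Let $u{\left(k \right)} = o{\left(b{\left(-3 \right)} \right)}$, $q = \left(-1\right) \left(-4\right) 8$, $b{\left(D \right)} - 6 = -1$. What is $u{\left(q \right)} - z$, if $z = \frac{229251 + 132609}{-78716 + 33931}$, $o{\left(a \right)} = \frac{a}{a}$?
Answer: $\frac{81329}{8957} \approx 9.0799$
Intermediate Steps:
$b{\left(D \right)} = 5$ ($b{\left(D \right)} = 6 - 1 = 5$)
$q = 32$ ($q = 4 \cdot 8 = 32$)
$o{\left(a \right)} = 1$
$u{\left(k \right)} = 1$
$z = - \frac{72372}{8957}$ ($z = \frac{361860}{-44785} = 361860 \left(- \frac{1}{44785}\right) = - \frac{72372}{8957} \approx -8.0799$)
$u{\left(q \right)} - z = 1 - - \frac{72372}{8957} = 1 + \frac{72372}{8957} = \frac{81329}{8957}$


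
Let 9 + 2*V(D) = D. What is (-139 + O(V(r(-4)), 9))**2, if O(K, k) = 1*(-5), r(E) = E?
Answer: 20736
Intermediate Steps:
V(D) = -9/2 + D/2
O(K, k) = -5
(-139 + O(V(r(-4)), 9))**2 = (-139 - 5)**2 = (-144)**2 = 20736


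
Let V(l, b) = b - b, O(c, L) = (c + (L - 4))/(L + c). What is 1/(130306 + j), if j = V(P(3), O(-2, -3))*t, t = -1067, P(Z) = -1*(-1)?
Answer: 1/130306 ≈ 7.6742e-6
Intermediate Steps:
P(Z) = 1
O(c, L) = (-4 + L + c)/(L + c) (O(c, L) = (c + (-4 + L))/(L + c) = (-4 + L + c)/(L + c))
V(l, b) = 0
j = 0 (j = 0*(-1067) = 0)
1/(130306 + j) = 1/(130306 + 0) = 1/130306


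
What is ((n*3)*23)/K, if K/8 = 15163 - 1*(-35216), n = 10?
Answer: 115/67172 ≈ 0.0017120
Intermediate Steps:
K = 403032 (K = 8*(15163 - 1*(-35216)) = 8*(15163 + 35216) = 8*50379 = 403032)
((n*3)*23)/K = ((10*3)*23)/403032 = (30*23)*(1/403032) = 690*(1/403032) = 115/67172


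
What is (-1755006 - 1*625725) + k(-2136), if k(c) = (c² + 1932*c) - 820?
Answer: -1945807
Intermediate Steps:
k(c) = -820 + c² + 1932*c
(-1755006 - 1*625725) + k(-2136) = (-1755006 - 1*625725) + (-820 + (-2136)² + 1932*(-2136)) = (-1755006 - 625725) + (-820 + 4562496 - 4126752) = -2380731 + 434924 = -1945807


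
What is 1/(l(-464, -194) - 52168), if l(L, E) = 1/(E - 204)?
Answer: -398/20762865 ≈ -1.9169e-5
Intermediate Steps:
l(L, E) = 1/(-204 + E)
1/(l(-464, -194) - 52168) = 1/(1/(-204 - 194) - 52168) = 1/(1/(-398) - 52168) = 1/(-1/398 - 52168) = 1/(-20762865/398) = -398/20762865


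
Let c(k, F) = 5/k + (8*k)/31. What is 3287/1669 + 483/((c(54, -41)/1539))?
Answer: 90299604041/1704049 ≈ 52991.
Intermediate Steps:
c(k, F) = 5/k + 8*k/31 (c(k, F) = 5/k + (8*k)*(1/31) = 5/k + 8*k/31)
3287/1669 + 483/((c(54, -41)/1539)) = 3287/1669 + 483/(((5/54 + (8/31)*54)/1539)) = 3287*(1/1669) + 483/(((5*(1/54) + 432/31)*(1/1539))) = 3287/1669 + 483/(((5/54 + 432/31)*(1/1539))) = 3287/1669 + 483/(((23483/1674)*(1/1539))) = 3287/1669 + 483/(23483/2576286) = 3287/1669 + 483*(2576286/23483) = 3287/1669 + 54102006/1021 = 90299604041/1704049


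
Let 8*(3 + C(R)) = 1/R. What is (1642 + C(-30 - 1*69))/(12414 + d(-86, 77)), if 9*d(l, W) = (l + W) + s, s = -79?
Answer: 1298087/9824144 ≈ 0.13213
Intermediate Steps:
d(l, W) = -79/9 + W/9 + l/9 (d(l, W) = ((l + W) - 79)/9 = ((W + l) - 79)/9 = (-79 + W + l)/9 = -79/9 + W/9 + l/9)
C(R) = -3 + 1/(8*R)
(1642 + C(-30 - 1*69))/(12414 + d(-86, 77)) = (1642 + (-3 + 1/(8*(-30 - 1*69))))/(12414 + (-79/9 + (⅑)*77 + (⅑)*(-86))) = (1642 + (-3 + 1/(8*(-30 - 69))))/(12414 + (-79/9 + 77/9 - 86/9)) = (1642 + (-3 + (⅛)/(-99)))/(12414 - 88/9) = (1642 + (-3 + (⅛)*(-1/99)))/(111638/9) = (1642 + (-3 - 1/792))*(9/111638) = (1642 - 2377/792)*(9/111638) = (1298087/792)*(9/111638) = 1298087/9824144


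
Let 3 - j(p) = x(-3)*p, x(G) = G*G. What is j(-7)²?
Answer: 4356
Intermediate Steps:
x(G) = G²
j(p) = 3 - 9*p (j(p) = 3 - (-3)²*p = 3 - 9*p)
j(-7)² = (3 - 9*(-7))² = (3 + 63)² = 66² = 4356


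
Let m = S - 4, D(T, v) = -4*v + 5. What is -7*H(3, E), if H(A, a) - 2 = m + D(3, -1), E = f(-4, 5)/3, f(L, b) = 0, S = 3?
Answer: -70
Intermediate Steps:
D(T, v) = 5 - 4*v
m = -1 (m = 3 - 4 = -1)
E = 0 (E = 0/3 = 0*(⅓) = 0)
H(A, a) = 10 (H(A, a) = 2 + (-1 + (5 - 4*(-1))) = 2 + (-1 + (5 + 4)) = 2 + (-1 + 9) = 2 + 8 = 10)
-7*H(3, E) = -7*10 = -70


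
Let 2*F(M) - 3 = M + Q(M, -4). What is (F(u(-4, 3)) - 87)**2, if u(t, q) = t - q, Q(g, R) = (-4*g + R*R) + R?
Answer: 4761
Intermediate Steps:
Q(g, R) = R + R**2 - 4*g (Q(g, R) = (-4*g + R**2) + R = (R**2 - 4*g) + R = R + R**2 - 4*g)
F(M) = 15/2 - 3*M/2 (F(M) = 3/2 + (M + (-4 + (-4)**2 - 4*M))/2 = 3/2 + (M + (-4 + 16 - 4*M))/2 = 3/2 + (M + (12 - 4*M))/2 = 3/2 + (12 - 3*M)/2 = 3/2 + (6 - 3*M/2) = 15/2 - 3*M/2)
(F(u(-4, 3)) - 87)**2 = ((15/2 - 3*(-4 - 1*3)/2) - 87)**2 = ((15/2 - 3*(-4 - 3)/2) - 87)**2 = ((15/2 - 3/2*(-7)) - 87)**2 = ((15/2 + 21/2) - 87)**2 = (18 - 87)**2 = (-69)**2 = 4761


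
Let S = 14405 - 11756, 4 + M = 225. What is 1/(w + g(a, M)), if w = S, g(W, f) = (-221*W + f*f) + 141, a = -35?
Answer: 1/59366 ≈ 1.6845e-5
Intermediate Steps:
M = 221 (M = -4 + 225 = 221)
g(W, f) = 141 + f² - 221*W (g(W, f) = (-221*W + f²) + 141 = (f² - 221*W) + 141 = 141 + f² - 221*W)
S = 2649
w = 2649
1/(w + g(a, M)) = 1/(2649 + (141 + 221² - 221*(-35))) = 1/(2649 + (141 + 48841 + 7735)) = 1/(2649 + 56717) = 1/59366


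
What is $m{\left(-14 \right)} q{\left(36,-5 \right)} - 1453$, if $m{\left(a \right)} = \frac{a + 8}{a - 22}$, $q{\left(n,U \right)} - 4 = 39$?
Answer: $- \frac{8675}{6} \approx -1445.8$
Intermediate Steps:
$q{\left(n,U \right)} = 43$ ($q{\left(n,U \right)} = 4 + 39 = 43$)
$m{\left(a \right)} = \frac{8 + a}{-22 + a}$
$m{\left(-14 \right)} q{\left(36,-5 \right)} - 1453 = \frac{8 - 14}{-22 - 14} \cdot 43 - 1453 = \frac{1}{-36} \left(-6\right) 43 - 1453 = \left(- \frac{1}{36}\right) \left(-6\right) 43 - 1453 = \frac{1}{6} \cdot 43 - 1453 = \frac{43}{6} - 1453 = - \frac{8675}{6}$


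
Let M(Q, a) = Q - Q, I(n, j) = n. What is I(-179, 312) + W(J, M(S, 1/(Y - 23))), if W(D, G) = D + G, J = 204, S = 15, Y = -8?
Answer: 25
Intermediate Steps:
M(Q, a) = 0
I(-179, 312) + W(J, M(S, 1/(Y - 23))) = -179 + (204 + 0) = -179 + 204 = 25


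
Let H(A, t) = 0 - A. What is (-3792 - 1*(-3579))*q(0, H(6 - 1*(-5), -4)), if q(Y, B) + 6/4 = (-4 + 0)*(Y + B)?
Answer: -18105/2 ≈ -9052.5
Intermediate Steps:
H(A, t) = -A
q(Y, B) = -3/2 - 4*B - 4*Y (q(Y, B) = -3/2 + (-4 + 0)*(Y + B) = -3/2 - 4*(B + Y) = -3/2 + (-4*B - 4*Y) = -3/2 - 4*B - 4*Y)
(-3792 - 1*(-3579))*q(0, H(6 - 1*(-5), -4)) = (-3792 - 1*(-3579))*(-3/2 - (-4)*(6 - 1*(-5)) - 4*0) = (-3792 + 3579)*(-3/2 - (-4)*(6 + 5) + 0) = -213*(-3/2 - (-4)*11 + 0) = -213*(-3/2 - 4*(-11) + 0) = -213*(-3/2 + 44 + 0) = -213*85/2 = -18105/2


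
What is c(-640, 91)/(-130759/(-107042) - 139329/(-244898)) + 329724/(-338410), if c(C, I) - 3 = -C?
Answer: 3307388959285009/9234790294700 ≈ 358.14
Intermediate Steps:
c(C, I) = 3 - C
c(-640, 91)/(-130759/(-107042) - 139329/(-244898)) + 329724/(-338410) = (3 - 1*(-640))/(-130759/(-107042) - 139329/(-244898)) + 329724/(-338410) = (3 + 640)/(-130759*(-1/107042) - 139329*(-1/244898)) + 329724*(-1/338410) = 643/(130759/107042 + 139329/244898) - 3834/3935 = 643/(11734168100/6553592929) - 3834/3935 = 643*(6553592929/11734168100) - 3834/3935 = 4213960253347/11734168100 - 3834/3935 = 3307388959285009/9234790294700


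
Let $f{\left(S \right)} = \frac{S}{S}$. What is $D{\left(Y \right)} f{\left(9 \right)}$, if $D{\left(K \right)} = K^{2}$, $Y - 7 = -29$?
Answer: $484$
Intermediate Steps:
$Y = -22$ ($Y = 7 - 29 = -22$)
$f{\left(S \right)} = 1$
$D{\left(Y \right)} f{\left(9 \right)} = \left(-22\right)^{2} \cdot 1 = 484 \cdot 1 = 484$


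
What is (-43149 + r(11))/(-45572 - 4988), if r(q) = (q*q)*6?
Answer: 537/640 ≈ 0.83906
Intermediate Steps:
r(q) = 6*q**2 (r(q) = q**2*6 = 6*q**2)
(-43149 + r(11))/(-45572 - 4988) = (-43149 + 6*11**2)/(-45572 - 4988) = (-43149 + 6*121)/(-50560) = (-43149 + 726)*(-1/50560) = -42423*(-1/50560) = 537/640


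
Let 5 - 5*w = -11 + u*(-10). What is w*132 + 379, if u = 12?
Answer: 19847/5 ≈ 3969.4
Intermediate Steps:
w = 136/5 (w = 1 - (-11 + 12*(-10))/5 = 1 - (-11 - 120)/5 = 1 - ⅕*(-131) = 1 + 131/5 = 136/5 ≈ 27.200)
w*132 + 379 = (136/5)*132 + 379 = 17952/5 + 379 = 19847/5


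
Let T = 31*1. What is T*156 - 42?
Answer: 4794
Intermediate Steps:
T = 31
T*156 - 42 = 31*156 - 42 = 4836 - 42 = 4794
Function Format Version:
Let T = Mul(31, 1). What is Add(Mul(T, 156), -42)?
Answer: 4794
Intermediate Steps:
T = 31
Add(Mul(T, 156), -42) = Add(Mul(31, 156), -42) = Add(4836, -42) = 4794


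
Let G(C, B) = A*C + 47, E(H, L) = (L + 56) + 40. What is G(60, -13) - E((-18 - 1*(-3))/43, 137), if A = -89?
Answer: -5526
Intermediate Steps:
E(H, L) = 96 + L (E(H, L) = (56 + L) + 40 = 96 + L)
G(C, B) = 47 - 89*C (G(C, B) = -89*C + 47 = 47 - 89*C)
G(60, -13) - E((-18 - 1*(-3))/43, 137) = (47 - 89*60) - (96 + 137) = (47 - 5340) - 1*233 = -5293 - 233 = -5526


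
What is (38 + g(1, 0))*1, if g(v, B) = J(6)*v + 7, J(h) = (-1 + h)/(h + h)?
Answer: 545/12 ≈ 45.417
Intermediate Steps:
J(h) = (-1 + h)/(2*h) (J(h) = (-1 + h)/((2*h)) = (-1 + h)*(1/(2*h)) = (-1 + h)/(2*h))
g(v, B) = 7 + 5*v/12 (g(v, B) = ((1/2)*(-1 + 6)/6)*v + 7 = ((1/2)*(1/6)*5)*v + 7 = 5*v/12 + 7 = 7 + 5*v/12)
(38 + g(1, 0))*1 = (38 + (7 + (5/12)*1))*1 = (38 + (7 + 5/12))*1 = (38 + 89/12)*1 = (545/12)*1 = 545/12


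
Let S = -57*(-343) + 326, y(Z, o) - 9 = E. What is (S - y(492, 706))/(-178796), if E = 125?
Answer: -19743/178796 ≈ -0.11042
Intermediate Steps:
y(Z, o) = 134 (y(Z, o) = 9 + 125 = 134)
S = 19877 (S = 19551 + 326 = 19877)
(S - y(492, 706))/(-178796) = (19877 - 1*134)/(-178796) = (19877 - 134)*(-1/178796) = 19743*(-1/178796) = -19743/178796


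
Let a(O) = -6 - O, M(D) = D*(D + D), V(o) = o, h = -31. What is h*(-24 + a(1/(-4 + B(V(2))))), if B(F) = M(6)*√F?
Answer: 2406871/2588 + 279*√2/1294 ≈ 930.32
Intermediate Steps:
M(D) = 2*D² (M(D) = D*(2*D) = 2*D²)
B(F) = 72*√F (B(F) = (2*6²)*√F = (2*36)*√F = 72*√F)
h*(-24 + a(1/(-4 + B(V(2))))) = -31*(-24 + (-6 - 1/(-4 + 72*√2))) = -31*(-30 - 1/(-4 + 72*√2)) = 930 + 31/(-4 + 72*√2)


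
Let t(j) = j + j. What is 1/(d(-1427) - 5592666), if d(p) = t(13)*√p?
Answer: -2796333/15638956976104 - 13*I*√1427/15638956976104 ≈ -1.7881e-7 - 3.1401e-11*I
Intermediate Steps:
t(j) = 2*j
d(p) = 26*√p (d(p) = (2*13)*√p = 26*√p)
1/(d(-1427) - 5592666) = 1/(26*√(-1427) - 5592666) = 1/(26*(I*√1427) - 5592666) = 1/(26*I*√1427 - 5592666) = 1/(-5592666 + 26*I*√1427)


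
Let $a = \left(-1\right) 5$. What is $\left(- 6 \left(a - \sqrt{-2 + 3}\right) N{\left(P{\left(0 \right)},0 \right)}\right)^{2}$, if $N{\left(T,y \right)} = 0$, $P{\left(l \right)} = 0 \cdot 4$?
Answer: $0$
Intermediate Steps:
$P{\left(l \right)} = 0$
$a = -5$
$\left(- 6 \left(a - \sqrt{-2 + 3}\right) N{\left(P{\left(0 \right)},0 \right)}\right)^{2} = \left(- 6 \left(-5 - \sqrt{-2 + 3}\right) 0\right)^{2} = \left(- 6 \left(-5 - \sqrt{1}\right) 0\right)^{2} = \left(- 6 \left(-5 - 1\right) 0\right)^{2} = \left(\left(-6\right) \left(-6\right) 0\right)^{2} = \left(36 \cdot 0\right)^{2} = 0^{2} = 0$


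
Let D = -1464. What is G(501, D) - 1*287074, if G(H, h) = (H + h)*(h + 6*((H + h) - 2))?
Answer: 6698528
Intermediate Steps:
G(H, h) = (H + h)*(-12 + 6*H + 7*h) (G(H, h) = (H + h)*(h + 6*(-2 + H + h)) = (H + h)*(h + (-12 + 6*H + 6*h)) = (H + h)*(-12 + 6*H + 7*h))
G(501, D) - 1*287074 = (-12*501 - 12*(-1464) + 6*501² + 7*(-1464)² + 13*501*(-1464)) - 1*287074 = (-6012 + 17568 + 6*251001 + 7*2143296 - 9535032) - 287074 = (-6012 + 17568 + 1506006 + 15003072 - 9535032) - 287074 = 6985602 - 287074 = 6698528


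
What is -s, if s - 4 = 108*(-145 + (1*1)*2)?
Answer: 15440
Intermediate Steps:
s = -15440 (s = 4 + 108*(-145 + (1*1)*2) = 4 + 108*(-145 + 1*2) = 4 + 108*(-145 + 2) = 4 + 108*(-143) = 4 - 15444 = -15440)
-s = -1*(-15440) = 15440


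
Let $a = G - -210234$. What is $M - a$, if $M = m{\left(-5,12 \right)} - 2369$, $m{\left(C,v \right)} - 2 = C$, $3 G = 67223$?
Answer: $- \frac{705041}{3} \approx -2.3501 \cdot 10^{5}$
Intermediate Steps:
$G = \frac{67223}{3}$ ($G = \frac{1}{3} \cdot 67223 = \frac{67223}{3} \approx 22408.0$)
$m{\left(C,v \right)} = 2 + C$
$a = \frac{697925}{3}$ ($a = \frac{67223}{3} - -210234 = \frac{67223}{3} + 210234 = \frac{697925}{3} \approx 2.3264 \cdot 10^{5}$)
$M = -2372$ ($M = \left(2 - 5\right) - 2369 = -3 - 2369 = -2372$)
$M - a = -2372 - \frac{697925}{3} = - \frac{705041}{3}$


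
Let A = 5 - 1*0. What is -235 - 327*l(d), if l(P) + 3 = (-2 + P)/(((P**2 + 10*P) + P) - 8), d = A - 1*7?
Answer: 9044/13 ≈ 695.69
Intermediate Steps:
A = 5 (A = 5 + 0 = 5)
d = -2 (d = 5 - 1*7 = 5 - 7 = -2)
l(P) = -3 + (-2 + P)/(-8 + P**2 + 11*P) (l(P) = -3 + (-2 + P)/(((P**2 + 10*P) + P) - 8) = -3 + (-2 + P)/((P**2 + 11*P) - 8) = -3 + (-2 + P)/(-8 + P**2 + 11*P))
-235 - 327*l(d) = -235 - 327*(22 - 32*(-2) - 3*(-2)**2)/(-8 + (-2)**2 + 11*(-2)) = -235 - 327*(22 + 64 - 3*4)/(-8 + 4 - 22) = -235 - 327*(22 + 64 - 12)/(-26) = -235 - (-327)*74/26 = -235 - 327*(-37/13) = -235 + 12099/13 = 9044/13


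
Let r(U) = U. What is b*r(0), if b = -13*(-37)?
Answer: 0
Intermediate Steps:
b = 481
b*r(0) = 481*0 = 0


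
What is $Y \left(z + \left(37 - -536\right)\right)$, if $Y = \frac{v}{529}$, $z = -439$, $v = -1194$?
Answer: $- \frac{159996}{529} \approx -302.45$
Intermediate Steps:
$Y = - \frac{1194}{529} \approx -2.2571$
$Y \left(z + \left(37 - -536\right)\right) = - \frac{1194 \left(-439 + \left(37 - -536\right)\right)}{529} = - \frac{1194 \left(-439 + \left(37 + 536\right)\right)}{529} = - \frac{1194 \left(-439 + 573\right)}{529} = \left(- \frac{1194}{529}\right) 134 = - \frac{159996}{529}$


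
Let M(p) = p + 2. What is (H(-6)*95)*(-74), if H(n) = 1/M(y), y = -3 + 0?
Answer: 7030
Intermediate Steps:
y = -3
M(p) = 2 + p
H(n) = -1 (H(n) = 1/(2 - 3) = 1/(-1) = -1)
(H(-6)*95)*(-74) = -1*95*(-74) = -95*(-74) = 7030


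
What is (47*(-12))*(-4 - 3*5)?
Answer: 10716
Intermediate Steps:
(47*(-12))*(-4 - 3*5) = -564*(-4 - 15) = -564*(-19) = 10716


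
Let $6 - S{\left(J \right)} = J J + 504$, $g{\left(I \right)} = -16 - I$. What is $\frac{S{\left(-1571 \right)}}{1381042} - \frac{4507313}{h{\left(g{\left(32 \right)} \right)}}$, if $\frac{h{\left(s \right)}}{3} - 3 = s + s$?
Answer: $\frac{6224099837765}{385310718} \approx 16153.0$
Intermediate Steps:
$h{\left(s \right)} = 9 + 6 s$ ($h{\left(s \right)} = 9 + 3 \left(s + s\right) = 9 + 3 \cdot 2 s = 9 + 6 s$)
$S{\left(J \right)} = -498 - J^{2}$ ($S{\left(J \right)} = 6 - \left(J J + 504\right) = 6 - \left(J^{2} + 504\right) = 6 - \left(504 + J^{2}\right) = -498 - J^{2}$)
$\frac{S{\left(-1571 \right)}}{1381042} - \frac{4507313}{h{\left(g{\left(32 \right)} \right)}} = \frac{-498 - \left(-1571\right)^{2}}{1381042} - \frac{4507313}{9 + 6 \left(-16 - 32\right)} = \left(-498 - 2468041\right) \frac{1}{1381042} - \frac{4507313}{9 + 6 \left(-16 - 32\right)} = \left(-498 - 2468041\right) \frac{1}{1381042} - \frac{4507313}{9 + 6 \left(-48\right)} = \left(-2468539\right) \frac{1}{1381042} - \frac{4507313}{9 - 288} = - \frac{2468539}{1381042} - \frac{4507313}{-279} = - \frac{2468539}{1381042} - - \frac{4507313}{279} = - \frac{2468539}{1381042} + \frac{4507313}{279} = \frac{6224099837765}{385310718}$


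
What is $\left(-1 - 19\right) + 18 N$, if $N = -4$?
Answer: $-92$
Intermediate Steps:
$\left(-1 - 19\right) + 18 N = \left(-1 - 19\right) + 18 \left(-4\right) = -20 - 72 = -92$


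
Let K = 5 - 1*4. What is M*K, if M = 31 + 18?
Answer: 49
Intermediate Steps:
M = 49
K = 1 (K = 5 - 4 = 1)
M*K = 49*1 = 49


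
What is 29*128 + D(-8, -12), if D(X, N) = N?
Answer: 3700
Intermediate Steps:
29*128 + D(-8, -12) = 29*128 - 12 = 3712 - 12 = 3700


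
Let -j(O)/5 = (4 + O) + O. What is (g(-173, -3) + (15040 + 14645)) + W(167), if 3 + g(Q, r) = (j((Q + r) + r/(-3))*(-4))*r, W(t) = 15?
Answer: 50457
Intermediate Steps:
j(O) = -20 - 10*O (j(O) = -5*((4 + O) + O) = -5*(4 + 2*O) = -20 - 10*O)
g(Q, r) = -3 + r*(80 + 40*Q + 80*r/3) (g(Q, r) = -3 + ((-20 - 10*((Q + r) + r/(-3)))*(-4))*r = -3 + ((-20 - 10*((Q + r) + r*(-⅓)))*(-4))*r = -3 + ((-20 - 10*((Q + r) - r/3))*(-4))*r = -3 + ((-20 - 10*(Q + 2*r/3))*(-4))*r = -3 + ((-20 + (-10*Q - 20*r/3))*(-4))*r = -3 + ((-20 - 10*Q - 20*r/3)*(-4))*r = -3 + (80 + 40*Q + 80*r/3)*r = -3 + r*(80 + 40*Q + 80*r/3))
(g(-173, -3) + (15040 + 14645)) + W(167) = ((-3 + (40/3)*(-3)*(6 + 2*(-3) + 3*(-173))) + (15040 + 14645)) + 15 = ((-3 + (40/3)*(-3)*(6 - 6 - 519)) + 29685) + 15 = ((-3 + (40/3)*(-3)*(-519)) + 29685) + 15 = ((-3 + 20760) + 29685) + 15 = (20757 + 29685) + 15 = 50442 + 15 = 50457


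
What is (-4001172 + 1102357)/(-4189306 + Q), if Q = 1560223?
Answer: 2898815/2629083 ≈ 1.1026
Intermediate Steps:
(-4001172 + 1102357)/(-4189306 + Q) = (-4001172 + 1102357)/(-4189306 + 1560223) = -2898815/(-2629083) = -2898815*(-1/2629083) = 2898815/2629083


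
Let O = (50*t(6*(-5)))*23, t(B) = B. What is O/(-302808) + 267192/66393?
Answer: 256785289/62050406 ≈ 4.1383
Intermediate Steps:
O = -34500 (O = (50*(6*(-5)))*23 = (50*(-30))*23 = -1500*23 = -34500)
O/(-302808) + 267192/66393 = -34500/(-302808) + 267192/66393 = -34500*(-1/302808) + 267192*(1/66393) = 2875/25234 + 9896/2459 = 256785289/62050406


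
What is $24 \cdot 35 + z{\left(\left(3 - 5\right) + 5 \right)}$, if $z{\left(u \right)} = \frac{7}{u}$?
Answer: $\frac{2527}{3} \approx 842.33$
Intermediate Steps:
$24 \cdot 35 + z{\left(\left(3 - 5\right) + 5 \right)} = 24 \cdot 35 + \frac{7}{\left(3 - 5\right) + 5} = 840 + \frac{7}{-2 + 5} = 840 + \frac{7}{3} = \frac{2527}{3}$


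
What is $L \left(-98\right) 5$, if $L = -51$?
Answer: $24990$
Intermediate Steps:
$L \left(-98\right) 5 = \left(-51\right) \left(-98\right) 5 = 4998 \cdot 5 = 24990$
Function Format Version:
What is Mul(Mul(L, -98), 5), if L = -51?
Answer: 24990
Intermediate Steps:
Mul(Mul(L, -98), 5) = Mul(Mul(-51, -98), 5) = Mul(4998, 5) = 24990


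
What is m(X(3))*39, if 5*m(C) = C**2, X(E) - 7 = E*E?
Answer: 9984/5 ≈ 1996.8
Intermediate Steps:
X(E) = 7 + E**2 (X(E) = 7 + E*E = 7 + E**2)
m(C) = C**2/5
m(X(3))*39 = ((7 + 3**2)**2/5)*39 = ((7 + 9)**2/5)*39 = ((1/5)*16**2)*39 = ((1/5)*256)*39 = (256/5)*39 = 9984/5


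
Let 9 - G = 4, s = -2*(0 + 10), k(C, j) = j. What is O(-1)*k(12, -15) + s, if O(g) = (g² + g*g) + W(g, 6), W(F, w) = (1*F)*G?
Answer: 25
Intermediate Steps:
s = -20 (s = -2*10 = -20)
G = 5 (G = 9 - 1*4 = 9 - 4 = 5)
W(F, w) = 5*F (W(F, w) = (1*F)*5 = F*5 = 5*F)
O(g) = 2*g² + 5*g (O(g) = (g² + g*g) + 5*g = (g² + g²) + 5*g = 2*g² + 5*g)
O(-1)*k(12, -15) + s = -(5 + 2*(-1))*(-15) - 20 = -(5 - 2)*(-15) - 20 = -1*3*(-15) - 20 = -3*(-15) - 20 = 45 - 20 = 25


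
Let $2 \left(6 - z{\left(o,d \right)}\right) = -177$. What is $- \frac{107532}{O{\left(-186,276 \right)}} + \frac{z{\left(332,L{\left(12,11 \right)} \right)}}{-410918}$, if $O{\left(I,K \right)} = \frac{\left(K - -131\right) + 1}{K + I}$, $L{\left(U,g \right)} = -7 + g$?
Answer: $- \frac{331401261033}{13971212} \approx -23720.0$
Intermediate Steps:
$z{\left(o,d \right)} = \frac{189}{2}$ ($z{\left(o,d \right)} = 6 - - \frac{177}{2} = 6 + \frac{177}{2} = \frac{189}{2}$)
$O{\left(I,K \right)} = \frac{132 + K}{I + K}$ ($O{\left(I,K \right)} = \frac{\left(K + 131\right) + 1}{I + K} = \frac{\left(131 + K\right) + 1}{I + K} = \frac{132 + K}{I + K}$)
$- \frac{107532}{O{\left(-186,276 \right)}} + \frac{z{\left(332,L{\left(12,11 \right)} \right)}}{-410918} = - \frac{107532}{\frac{1}{-186 + 276} \left(132 + 276\right)} + \frac{189}{2 \left(-410918\right)} = - \frac{107532}{\frac{1}{90} \cdot 408} + \frac{189}{2} \left(- \frac{1}{410918}\right) = - \frac{107532}{\frac{1}{90} \cdot 408} - \frac{189}{821836} = - \frac{107532}{\frac{68}{15}} - \frac{189}{821836} = \left(-107532\right) \frac{15}{68} - \frac{189}{821836} = - \frac{403245}{17} - \frac{189}{821836} = - \frac{331401261033}{13971212}$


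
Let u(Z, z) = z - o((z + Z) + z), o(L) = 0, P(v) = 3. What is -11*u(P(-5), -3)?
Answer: 33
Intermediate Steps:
u(Z, z) = z (u(Z, z) = z - 1*0 = z + 0 = z)
-11*u(P(-5), -3) = -11*(-3) = 33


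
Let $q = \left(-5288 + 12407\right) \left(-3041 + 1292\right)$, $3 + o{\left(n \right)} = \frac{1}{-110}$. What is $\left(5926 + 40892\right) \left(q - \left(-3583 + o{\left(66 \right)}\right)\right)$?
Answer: $- \frac{32052303876141}{55} \approx -5.8277 \cdot 10^{11}$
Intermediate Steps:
$o{\left(n \right)} = - \frac{331}{110}$ ($o{\left(n \right)} = -3 + \frac{1}{-110} = -3 - \frac{1}{110} = - \frac{331}{110}$)
$q = -12451131$ ($q = 7119 \left(-1749\right) = -12451131$)
$\left(5926 + 40892\right) \left(q - \left(-3583 + o{\left(66 \right)}\right)\right) = \left(5926 + 40892\right) \left(-12451131 + \left(3583 - - \frac{331}{110}\right)\right) = 46818 \left(-12451131 + \left(3583 + \frac{331}{110}\right)\right) = 46818 \left(-12451131 + \frac{394461}{110}\right) = 46818 \left(- \frac{1369229949}{110}\right) = - \frac{32052303876141}{55}$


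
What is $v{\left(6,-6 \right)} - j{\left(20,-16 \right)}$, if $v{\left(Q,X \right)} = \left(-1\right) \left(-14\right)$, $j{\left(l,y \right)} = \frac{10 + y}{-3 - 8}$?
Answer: $\frac{148}{11} \approx 13.455$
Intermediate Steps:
$j{\left(l,y \right)} = - \frac{10}{11} - \frac{y}{11}$ ($j{\left(l,y \right)} = \frac{10 + y}{-11} = \left(10 + y\right) \left(- \frac{1}{11}\right) = - \frac{10}{11} - \frac{y}{11}$)
$v{\left(Q,X \right)} = 14$
$v{\left(6,-6 \right)} - j{\left(20,-16 \right)} = 14 - \left(- \frac{10}{11} - - \frac{16}{11}\right) = 14 - \left(- \frac{10}{11} + \frac{16}{11}\right) = 14 - \frac{6}{11} = \frac{148}{11}$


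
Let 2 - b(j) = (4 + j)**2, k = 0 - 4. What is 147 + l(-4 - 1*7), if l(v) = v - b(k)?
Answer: 134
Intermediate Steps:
k = -4
b(j) = 2 - (4 + j)**2
l(v) = -2 + v (l(v) = v - (2 - (4 - 4)**2) = v - (2 - 1*0**2) = v - (2 - 1*0) = v - (2 + 0) = v - 1*2 = v - 2 = -2 + v)
147 + l(-4 - 1*7) = 147 + (-2 + (-4 - 1*7)) = 147 + (-2 + (-4 - 7)) = 147 + (-2 - 11) = 147 - 13 = 134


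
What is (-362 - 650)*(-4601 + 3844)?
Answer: 766084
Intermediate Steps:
(-362 - 650)*(-4601 + 3844) = -1012*(-757) = 766084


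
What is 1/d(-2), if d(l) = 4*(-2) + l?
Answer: -⅒ ≈ -0.10000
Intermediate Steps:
d(l) = -8 + l
1/d(-2) = 1/(-8 - 2) = 1/(-10) = -⅒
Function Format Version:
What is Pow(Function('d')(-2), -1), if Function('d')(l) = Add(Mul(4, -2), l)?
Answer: Rational(-1, 10) ≈ -0.10000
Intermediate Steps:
Function('d')(l) = Add(-8, l)
Pow(Function('d')(-2), -1) = Pow(Add(-8, -2), -1) = Pow(-10, -1) = Rational(-1, 10)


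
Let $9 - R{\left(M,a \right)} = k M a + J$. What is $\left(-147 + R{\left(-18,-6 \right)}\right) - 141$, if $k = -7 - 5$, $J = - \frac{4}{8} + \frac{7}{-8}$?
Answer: $\frac{8147}{8} \approx 1018.4$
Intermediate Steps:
$J = - \frac{11}{8}$ ($J = \left(-4\right) \frac{1}{8} + 7 \left(- \frac{1}{8}\right) = - \frac{1}{2} - \frac{7}{8} = - \frac{11}{8} \approx -1.375$)
$k = -12$
$R{\left(M,a \right)} = \frac{83}{8} + 12 M a$ ($R{\left(M,a \right)} = 9 - \left(- 12 M a - \frac{11}{8}\right) = 9 - \left(- \frac{11}{8} - 12 M a\right) = 9 + \left(\frac{11}{8} + 12 M a\right) = \frac{83}{8} + 12 M a$)
$\left(-147 + R{\left(-18,-6 \right)}\right) - 141 = \left(-147 + \left(\frac{83}{8} + 12 \left(-18\right) \left(-6\right)\right)\right) - 141 = \left(-147 + \left(\frac{83}{8} + 1296\right)\right) - 141 = \left(-147 + \frac{10451}{8}\right) - 141 = \frac{9275}{8} - 141 = \frac{8147}{8}$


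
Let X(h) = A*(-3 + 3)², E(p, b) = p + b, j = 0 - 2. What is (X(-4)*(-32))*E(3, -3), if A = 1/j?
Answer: 0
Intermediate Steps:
j = -2
E(p, b) = b + p
A = -½ (A = 1/(-2) = -½ ≈ -0.50000)
X(h) = 0 (X(h) = -(-3 + 3)²/2 = -½*0² = -½*0 = 0)
(X(-4)*(-32))*E(3, -3) = (0*(-32))*(-3 + 3) = 0*0 = 0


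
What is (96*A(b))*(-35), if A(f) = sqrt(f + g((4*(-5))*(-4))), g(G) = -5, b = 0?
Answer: -3360*I*sqrt(5) ≈ -7513.2*I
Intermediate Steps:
A(f) = sqrt(-5 + f) (A(f) = sqrt(f - 5) = sqrt(-5 + f))
(96*A(b))*(-35) = (96*sqrt(-5 + 0))*(-35) = (96*sqrt(-5))*(-35) = (96*(I*sqrt(5)))*(-35) = (96*I*sqrt(5))*(-35) = -3360*I*sqrt(5)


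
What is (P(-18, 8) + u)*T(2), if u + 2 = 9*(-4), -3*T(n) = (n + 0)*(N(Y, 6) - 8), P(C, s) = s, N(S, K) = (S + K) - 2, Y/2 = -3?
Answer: -200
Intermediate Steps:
Y = -6 (Y = 2*(-3) = -6)
N(S, K) = -2 + K + S (N(S, K) = (K + S) - 2 = -2 + K + S)
T(n) = 10*n/3 (T(n) = -(n + 0)*((-2 + 6 - 6) - 8)/3 = -n*(-2 - 8)/3 = -n*(-10)/3 = -(-10)*n/3 = 10*n/3)
u = -38 (u = -2 + 9*(-4) = -2 - 36 = -38)
(P(-18, 8) + u)*T(2) = (8 - 38)*((10/3)*2) = -30*20/3 = -200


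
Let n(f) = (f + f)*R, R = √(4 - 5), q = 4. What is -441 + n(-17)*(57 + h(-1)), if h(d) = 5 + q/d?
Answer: -441 - 1972*I ≈ -441.0 - 1972.0*I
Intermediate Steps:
R = I (R = √(-1) = I ≈ 1.0*I)
h(d) = 5 + 4/d
n(f) = 2*I*f (n(f) = (f + f)*I = (2*f)*I = 2*I*f)
-441 + n(-17)*(57 + h(-1)) = -441 + (2*I*(-17))*(57 + (5 + 4/(-1))) = -441 + (-34*I)*(57 + (5 + 4*(-1))) = -441 + (-34*I)*(57 + (5 - 4)) = -441 + (-34*I)*(57 + 1) = -441 - 34*I*58 = -441 - 1972*I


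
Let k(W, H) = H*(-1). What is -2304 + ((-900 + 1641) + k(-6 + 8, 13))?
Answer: -1576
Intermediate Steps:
k(W, H) = -H
-2304 + ((-900 + 1641) + k(-6 + 8, 13)) = -2304 + ((-900 + 1641) - 1*13) = -2304 + (741 - 13) = -2304 + 728 = -1576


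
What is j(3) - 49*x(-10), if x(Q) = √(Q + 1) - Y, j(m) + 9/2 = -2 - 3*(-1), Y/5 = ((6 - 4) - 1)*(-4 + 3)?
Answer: -497/2 - 147*I ≈ -248.5 - 147.0*I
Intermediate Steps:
Y = -5 (Y = 5*(((6 - 4) - 1)*(-4 + 3)) = 5*((2 - 1)*(-1)) = 5*(1*(-1)) = 5*(-1) = -5)
j(m) = -7/2 (j(m) = -9/2 + (-2 - 3*(-1)) = -9/2 + (-2 + 3) = -9/2 + 1 = -7/2)
x(Q) = 5 + √(1 + Q) (x(Q) = √(Q + 1) - 1*(-5) = √(1 + Q) + 5 = 5 + √(1 + Q))
j(3) - 49*x(-10) = -7/2 - 49*(5 + √(1 - 10)) = -7/2 - 49*(5 + √(-9)) = -7/2 - 49*(5 + 3*I) = -7/2 + (-245 - 147*I) = -497/2 - 147*I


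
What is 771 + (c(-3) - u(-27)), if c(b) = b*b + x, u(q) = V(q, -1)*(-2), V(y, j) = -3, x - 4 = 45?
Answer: 823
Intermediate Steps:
x = 49 (x = 4 + 45 = 49)
u(q) = 6 (u(q) = -3*(-2) = 6)
c(b) = 49 + b² (c(b) = b*b + 49 = b² + 49 = 49 + b²)
771 + (c(-3) - u(-27)) = 771 + ((49 + (-3)²) - 1*6) = 771 + ((49 + 9) - 6) = 771 + (58 - 6) = 771 + 52 = 823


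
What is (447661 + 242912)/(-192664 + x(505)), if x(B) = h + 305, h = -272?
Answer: -690573/192631 ≈ -3.5850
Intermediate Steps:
x(B) = 33 (x(B) = -272 + 305 = 33)
(447661 + 242912)/(-192664 + x(505)) = (447661 + 242912)/(-192664 + 33) = 690573/(-192631) = 690573*(-1/192631) = -690573/192631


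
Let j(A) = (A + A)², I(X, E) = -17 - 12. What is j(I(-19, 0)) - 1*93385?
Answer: -90021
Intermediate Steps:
I(X, E) = -29
j(A) = 4*A² (j(A) = (2*A)² = 4*A²)
j(I(-19, 0)) - 1*93385 = 4*(-29)² - 1*93385 = 4*841 - 93385 = 3364 - 93385 = -90021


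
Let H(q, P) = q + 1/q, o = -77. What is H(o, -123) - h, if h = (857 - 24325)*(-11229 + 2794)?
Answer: -15242354590/77 ≈ -1.9795e+8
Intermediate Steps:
h = 197952580 (h = -23468*(-8435) = 197952580)
H(o, -123) - h = (-77 + 1/(-77)) - 1*197952580 = (-77 - 1/77) - 197952580 = -5930/77 - 197952580 = -15242354590/77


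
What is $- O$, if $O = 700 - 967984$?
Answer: $967284$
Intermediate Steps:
$O = -967284$ ($O = 700 - 967984 = -967284$)
$- O = \left(-1\right) \left(-967284\right) = 967284$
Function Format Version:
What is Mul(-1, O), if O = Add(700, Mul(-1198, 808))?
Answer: 967284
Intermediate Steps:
O = -967284 (O = Add(700, -967984) = -967284)
Mul(-1, O) = Mul(-1, -967284) = 967284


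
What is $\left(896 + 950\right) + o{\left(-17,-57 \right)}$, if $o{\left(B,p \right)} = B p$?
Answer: $2815$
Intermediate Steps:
$\left(896 + 950\right) + o{\left(-17,-57 \right)} = \left(896 + 950\right) - -969 = 1846 + 969 = 2815$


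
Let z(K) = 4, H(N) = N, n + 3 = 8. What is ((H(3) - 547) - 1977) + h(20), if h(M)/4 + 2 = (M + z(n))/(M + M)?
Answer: -12633/5 ≈ -2526.6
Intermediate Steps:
n = 5 (n = -3 + 8 = 5)
h(M) = -8 + 2*(4 + M)/M (h(M) = -8 + 4*((M + 4)/(M + M)) = -8 + 4*((4 + M)/((2*M))) = -8 + 4*((4 + M)*(1/(2*M))) = -8 + 4*((4 + M)/(2*M)) = -8 + 2*(4 + M)/M)
((H(3) - 547) - 1977) + h(20) = ((3 - 547) - 1977) + (-6 + 8/20) = (-544 - 1977) + (-6 + 8*(1/20)) = -2521 + (-6 + 2/5) = -2521 - 28/5 = -12633/5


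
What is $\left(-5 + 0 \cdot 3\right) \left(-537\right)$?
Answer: $2685$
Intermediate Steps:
$\left(-5 + 0 \cdot 3\right) \left(-537\right) = \left(-5 + 0\right) \left(-537\right) = \left(-5\right) \left(-537\right) = 2685$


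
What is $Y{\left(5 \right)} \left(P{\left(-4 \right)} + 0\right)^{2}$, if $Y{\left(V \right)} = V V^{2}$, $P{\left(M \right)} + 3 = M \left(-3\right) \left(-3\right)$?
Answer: $190125$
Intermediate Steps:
$P{\left(M \right)} = -3 + 9 M$ ($P{\left(M \right)} = -3 + M \left(-3\right) \left(-3\right) = -3 + - 3 M \left(-3\right) = -3 + 9 M$)
$Y{\left(V \right)} = V^{3}$
$Y{\left(5 \right)} \left(P{\left(-4 \right)} + 0\right)^{2} = 5^{3} \left(\left(-3 + 9 \left(-4\right)\right) + 0\right)^{2} = 125 \left(\left(-3 - 36\right) + 0\right)^{2} = 125 \left(-39 + 0\right)^{2} = 125 \left(-39\right)^{2} = 125 \cdot 1521 = 190125$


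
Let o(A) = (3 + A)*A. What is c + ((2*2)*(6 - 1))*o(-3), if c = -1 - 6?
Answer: -7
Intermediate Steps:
o(A) = A*(3 + A)
c = -7
c + ((2*2)*(6 - 1))*o(-3) = -7 + ((2*2)*(6 - 1))*(-3*(3 - 3)) = -7 + (4*5)*(-3*0) = -7 + 20*0 = -7 + 0 = -7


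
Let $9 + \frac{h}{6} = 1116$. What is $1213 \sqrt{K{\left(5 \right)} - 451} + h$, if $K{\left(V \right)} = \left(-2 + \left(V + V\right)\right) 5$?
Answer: $6642 + 1213 i \sqrt{411} \approx 6642.0 + 24591.0 i$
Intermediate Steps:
$K{\left(V \right)} = -10 + 10 V$ ($K{\left(V \right)} = \left(-2 + 2 V\right) 5 = -10 + 10 V$)
$h = 6642$ ($h = -54 + 6 \cdot 1116 = -54 + 6696 = 6642$)
$1213 \sqrt{K{\left(5 \right)} - 451} + h = 1213 \sqrt{\left(-10 + 10 \cdot 5\right) - 451} + 6642 = 1213 \sqrt{\left(-10 + 50\right) - 451} + 6642 = 1213 \sqrt{40 - 451} + 6642 = 1213 \sqrt{-411} + 6642 = 1213 i \sqrt{411} + 6642 = 6642 + 1213 i \sqrt{411}$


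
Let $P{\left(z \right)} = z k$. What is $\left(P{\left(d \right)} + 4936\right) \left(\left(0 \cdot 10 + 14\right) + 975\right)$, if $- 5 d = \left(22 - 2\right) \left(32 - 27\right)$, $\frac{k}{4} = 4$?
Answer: $4565224$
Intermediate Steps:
$k = 16$ ($k = 4 \cdot 4 = 16$)
$d = -20$ ($d = - \frac{\left(22 - 2\right) \left(32 - 27\right)}{5} = - \frac{20 \cdot 5}{5} = \left(- \frac{1}{5}\right) 100 = -20$)
$P{\left(z \right)} = 16 z$ ($P{\left(z \right)} = z 16 = 16 z$)
$\left(P{\left(d \right)} + 4936\right) \left(\left(0 \cdot 10 + 14\right) + 975\right) = \left(16 \left(-20\right) + 4936\right) \left(\left(0 \cdot 10 + 14\right) + 975\right) = \left(-320 + 4936\right) \left(\left(0 + 14\right) + 975\right) = 4616 \left(14 + 975\right) = 4616 \cdot 989 = 4565224$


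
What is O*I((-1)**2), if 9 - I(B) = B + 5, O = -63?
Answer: -189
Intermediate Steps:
I(B) = 4 - B (I(B) = 9 - (B + 5) = 9 - (5 + B) = 9 + (-5 - B) = 4 - B)
O*I((-1)**2) = -63*(4 - 1*(-1)**2) = -63*(4 - 1*1) = -63*(4 - 1) = -63*3 = -189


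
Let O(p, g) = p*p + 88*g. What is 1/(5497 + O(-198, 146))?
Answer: 1/57549 ≈ 1.7377e-5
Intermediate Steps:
O(p, g) = p² + 88*g
1/(5497 + O(-198, 146)) = 1/(5497 + ((-198)² + 88*146)) = 1/(5497 + (39204 + 12848)) = 1/(5497 + 52052) = 1/57549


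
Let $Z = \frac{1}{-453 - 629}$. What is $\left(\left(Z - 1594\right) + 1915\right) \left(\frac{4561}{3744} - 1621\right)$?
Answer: $- \frac{162024257971}{311616} \approx -5.1995 \cdot 10^{5}$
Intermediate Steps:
$Z = - \frac{1}{1082}$ ($Z = \frac{1}{-1082} = - \frac{1}{1082} \approx -0.00092421$)
$\left(\left(Z - 1594\right) + 1915\right) \left(\frac{4561}{3744} - 1621\right) = \left(\left(- \frac{1}{1082} - 1594\right) + 1915\right) \left(\frac{4561}{3744} - 1621\right) = \left(- \frac{1724709}{1082} + 1915\right) \left(4561 \cdot \frac{1}{3744} - 1621\right) = \frac{347321 \left(\frac{4561}{3744} - 1621\right)}{1082} = \frac{347321}{1082} \left(- \frac{6064463}{3744}\right) = - \frac{162024257971}{311616}$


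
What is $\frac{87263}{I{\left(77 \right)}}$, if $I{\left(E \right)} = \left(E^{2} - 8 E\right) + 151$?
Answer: $\frac{87263}{5464} \approx 15.971$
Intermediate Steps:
$I{\left(E \right)} = 151 + E^{2} - 8 E$
$\frac{87263}{I{\left(77 \right)}} = \frac{87263}{151 + 77^{2} - 616} = \frac{87263}{151 + 5929 - 616} = \frac{87263}{5464}$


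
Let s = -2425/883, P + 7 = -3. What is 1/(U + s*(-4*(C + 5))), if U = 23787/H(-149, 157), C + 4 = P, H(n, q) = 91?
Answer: 80353/13059621 ≈ 0.0061528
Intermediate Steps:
P = -10 (P = -7 - 3 = -10)
C = -14 (C = -4 - 10 = -14)
s = -2425/883 (s = -2425*1/883 = -2425/883 ≈ -2.7463)
U = 23787/91 ≈ 261.40
1/(U + s*(-4*(C + 5))) = 1/(23787/91 - (-9700)*(-14 + 5)/883) = 1/(23787/91 - (-9700)*(-9)/883) = 1/(23787/91 - 2425/883*36) = 1/(23787/91 - 87300/883) = 1/(13059621/80353) = 80353/13059621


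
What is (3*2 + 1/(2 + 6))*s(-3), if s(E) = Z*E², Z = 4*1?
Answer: 441/2 ≈ 220.50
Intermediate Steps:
Z = 4
s(E) = 4*E²
(3*2 + 1/(2 + 6))*s(-3) = (3*2 + 1/(2 + 6))*(4*(-3)²) = (6 + 1/8)*(4*9) = (6 + ⅛)*36 = (49/8)*36 = 441/2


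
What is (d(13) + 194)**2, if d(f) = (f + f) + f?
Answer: 54289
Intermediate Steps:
d(f) = 3*f (d(f) = 2*f + f = 3*f)
(d(13) + 194)**2 = (3*13 + 194)**2 = (39 + 194)**2 = 233**2 = 54289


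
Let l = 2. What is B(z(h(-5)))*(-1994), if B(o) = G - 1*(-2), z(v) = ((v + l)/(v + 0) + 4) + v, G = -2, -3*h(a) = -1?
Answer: 0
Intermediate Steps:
h(a) = ⅓ (h(a) = -⅓*(-1) = ⅓)
z(v) = 4 + v + (2 + v)/v (z(v) = ((v + 2)/(v + 0) + 4) + v = ((2 + v)/v + 4) + v = (4 + (2 + v)/v) + v = 4 + v + (2 + v)/v)
B(o) = 0 (B(o) = -2 - 1*(-2) = -2 + 2 = 0)
B(z(h(-5)))*(-1994) = 0*(-1994) = 0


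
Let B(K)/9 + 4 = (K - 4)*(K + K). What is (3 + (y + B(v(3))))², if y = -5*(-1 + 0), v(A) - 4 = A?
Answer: 122500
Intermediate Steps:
v(A) = 4 + A
B(K) = -36 + 18*K*(-4 + K) (B(K) = -36 + 9*((K - 4)*(K + K)) = -36 + 9*((-4 + K)*(2*K)) = -36 + 9*(2*K*(-4 + K)) = -36 + 18*K*(-4 + K))
y = 5 (y = -5*(-1) = 5)
(3 + (y + B(v(3))))² = (3 + (5 + (-36 - 72*(4 + 3) + 18*(4 + 3)²)))² = (3 + (5 + (-36 - 72*7 + 18*7²)))² = (3 + (5 + (-36 - 504 + 18*49)))² = (3 + (5 + (-36 - 504 + 882)))² = (3 + (5 + 342))² = (3 + 347)² = 350² = 122500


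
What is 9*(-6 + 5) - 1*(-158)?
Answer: 149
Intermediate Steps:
9*(-6 + 5) - 1*(-158) = 9*(-1) + 158 = -9 + 158 = 149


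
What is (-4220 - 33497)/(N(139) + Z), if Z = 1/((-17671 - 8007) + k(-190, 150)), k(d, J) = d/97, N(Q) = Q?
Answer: -93951387452/346242787 ≈ -271.35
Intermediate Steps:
k(d, J) = d/97 (k(d, J) = d*(1/97) = d/97)
Z = -97/2490956 (Z = 1/((-17671 - 8007) + (1/97)*(-190)) = 1/(-25678 - 190/97) = 1/(-2490956/97) = -97/2490956 ≈ -3.8941e-5)
(-4220 - 33497)/(N(139) + Z) = (-4220 - 33497)/(139 - 97/2490956) = -37717/346242787/2490956 = -37717*2490956/346242787 = -93951387452/346242787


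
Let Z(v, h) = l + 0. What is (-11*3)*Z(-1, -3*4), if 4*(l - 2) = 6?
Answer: -231/2 ≈ -115.50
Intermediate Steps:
l = 7/2 (l = 2 + (1/4)*6 = 2 + 3/2 = 7/2 ≈ 3.5000)
Z(v, h) = 7/2 (Z(v, h) = 7/2 + 0 = 7/2)
(-11*3)*Z(-1, -3*4) = -11*3*(7/2) = -33*7/2 = -231/2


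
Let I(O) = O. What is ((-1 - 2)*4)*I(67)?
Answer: -804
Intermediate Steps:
((-1 - 2)*4)*I(67) = ((-1 - 2)*4)*67 = -3*4*67 = -12*67 = -804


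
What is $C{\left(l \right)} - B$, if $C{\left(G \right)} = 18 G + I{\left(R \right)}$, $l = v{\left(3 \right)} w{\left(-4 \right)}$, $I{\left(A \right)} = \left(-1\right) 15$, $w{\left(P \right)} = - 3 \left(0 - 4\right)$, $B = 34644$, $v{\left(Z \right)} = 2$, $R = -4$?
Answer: $-34227$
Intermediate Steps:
$w{\left(P \right)} = 12$ ($w{\left(P \right)} = \left(-3\right) \left(-4\right) = 12$)
$I{\left(A \right)} = -15$
$l = 24$ ($l = 2 \cdot 12 = 24$)
$C{\left(G \right)} = -15 + 18 G$ ($C{\left(G \right)} = 18 G - 15 = -15 + 18 G$)
$C{\left(l \right)} - B = \left(-15 + 18 \cdot 24\right) - 34644 = \left(-15 + 432\right) - 34644 = 417 - 34644 = -34227$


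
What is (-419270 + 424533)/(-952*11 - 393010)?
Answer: -5263/403482 ≈ -0.013044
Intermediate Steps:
(-419270 + 424533)/(-952*11 - 393010) = 5263/(-10472 - 393010) = 5263/(-403482) = 5263*(-1/403482) = -5263/403482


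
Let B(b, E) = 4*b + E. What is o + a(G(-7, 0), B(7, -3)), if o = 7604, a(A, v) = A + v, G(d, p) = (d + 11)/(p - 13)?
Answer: 99173/13 ≈ 7628.7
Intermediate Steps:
B(b, E) = E + 4*b
G(d, p) = (11 + d)/(-13 + p)
o + a(G(-7, 0), B(7, -3)) = 7604 + ((11 - 7)/(-13 + 0) + (-3 + 4*7)) = 7604 + (4/(-13) + (-3 + 28)) = 7604 + (-1/13*4 + 25) = 7604 + (-4/13 + 25) = 7604 + 321/13 = 99173/13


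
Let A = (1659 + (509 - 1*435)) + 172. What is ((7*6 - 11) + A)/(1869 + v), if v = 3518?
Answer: 1936/5387 ≈ 0.35938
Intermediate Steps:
A = 1905 (A = (1659 + (509 - 435)) + 172 = (1659 + 74) + 172 = 1733 + 172 = 1905)
((7*6 - 11) + A)/(1869 + v) = ((7*6 - 11) + 1905)/(1869 + 3518) = ((42 - 11) + 1905)/5387 = (31 + 1905)*(1/5387) = 1936*(1/5387) = 1936/5387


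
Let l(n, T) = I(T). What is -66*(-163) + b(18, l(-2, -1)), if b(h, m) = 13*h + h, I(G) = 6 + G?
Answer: 11010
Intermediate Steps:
l(n, T) = 6 + T
b(h, m) = 14*h
-66*(-163) + b(18, l(-2, -1)) = -66*(-163) + 14*18 = 10758 + 252 = 11010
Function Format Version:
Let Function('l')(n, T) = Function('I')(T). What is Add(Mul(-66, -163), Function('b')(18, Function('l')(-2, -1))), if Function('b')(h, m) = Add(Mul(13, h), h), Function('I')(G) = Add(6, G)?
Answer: 11010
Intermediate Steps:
Function('l')(n, T) = Add(6, T)
Function('b')(h, m) = Mul(14, h)
Add(Mul(-66, -163), Function('b')(18, Function('l')(-2, -1))) = Add(Mul(-66, -163), Mul(14, 18)) = Add(10758, 252) = 11010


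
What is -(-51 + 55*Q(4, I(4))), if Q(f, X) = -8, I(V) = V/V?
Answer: 491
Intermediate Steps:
I(V) = 1
-(-51 + 55*Q(4, I(4))) = -(-51 + 55*(-8)) = -(-51 - 440) = -1*(-491) = 491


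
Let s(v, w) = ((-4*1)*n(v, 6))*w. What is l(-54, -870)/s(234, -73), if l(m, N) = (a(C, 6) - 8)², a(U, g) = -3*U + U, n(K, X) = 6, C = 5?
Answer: 27/146 ≈ 0.18493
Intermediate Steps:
a(U, g) = -2*U
s(v, w) = -24*w (s(v, w) = (-4*1*6)*w = (-4*6)*w = -24*w)
l(m, N) = 324 (l(m, N) = (-2*5 - 8)² = (-10 - 8)² = (-18)² = 324)
l(-54, -870)/s(234, -73) = 324/((-24*(-73))) = 324/1752 = 324*(1/1752) = 27/146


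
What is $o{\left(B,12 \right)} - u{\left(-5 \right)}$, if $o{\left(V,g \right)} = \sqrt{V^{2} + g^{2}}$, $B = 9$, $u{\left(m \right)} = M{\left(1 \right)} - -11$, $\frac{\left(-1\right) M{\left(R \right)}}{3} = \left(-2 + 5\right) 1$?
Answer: $13$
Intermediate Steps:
$M{\left(R \right)} = -9$ ($M{\left(R \right)} = - 3 \left(-2 + 5\right) 1 = - 3 \cdot 3 \cdot 1 = \left(-3\right) 3 = -9$)
$u{\left(m \right)} = 2$ ($u{\left(m \right)} = -9 - -11 = -9 + 11 = 2$)
$o{\left(B,12 \right)} - u{\left(-5 \right)} = \sqrt{9^{2} + 12^{2}} - 2 = \sqrt{81 + 144} - 2 = \sqrt{225} - 2 = 15 - 2 = 13$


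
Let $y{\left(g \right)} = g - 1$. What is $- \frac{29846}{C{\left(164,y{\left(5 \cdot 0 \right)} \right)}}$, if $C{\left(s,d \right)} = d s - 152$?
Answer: $\frac{14923}{158} \approx 94.449$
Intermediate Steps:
$y{\left(g \right)} = -1 + g$ ($y{\left(g \right)} = g - 1 = -1 + g$)
$C{\left(s,d \right)} = -152 + d s$
$- \frac{29846}{C{\left(164,y{\left(5 \cdot 0 \right)} \right)}} = - \frac{29846}{-152 + \left(-1 + 5 \cdot 0\right) 164} = - \frac{29846}{-152 + \left(-1 + 0\right) 164} = - \frac{29846}{-152 - 164} = - \frac{29846}{-316} = \left(-29846\right) \left(- \frac{1}{316}\right) = \frac{14923}{158}$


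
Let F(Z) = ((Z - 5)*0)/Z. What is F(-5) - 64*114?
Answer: -7296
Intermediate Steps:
F(Z) = 0 (F(Z) = ((-5 + Z)*0)/Z = 0/Z = 0)
F(-5) - 64*114 = 0 - 64*114 = 0 - 7296 = -7296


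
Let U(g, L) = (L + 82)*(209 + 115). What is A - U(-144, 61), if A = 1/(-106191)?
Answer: -4920041413/106191 ≈ -46332.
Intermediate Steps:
U(g, L) = 26568 + 324*L (U(g, L) = (82 + L)*324 = 26568 + 324*L)
A = -1/106191 ≈ -9.4170e-6
A - U(-144, 61) = -1/106191 - (26568 + 324*61) = -1/106191 - (26568 + 19764) = -1/106191 - 1*46332 = -1/106191 - 46332 = -4920041413/106191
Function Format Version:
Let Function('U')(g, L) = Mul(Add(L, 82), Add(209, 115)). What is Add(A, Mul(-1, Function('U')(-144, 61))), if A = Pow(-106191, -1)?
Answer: Rational(-4920041413, 106191) ≈ -46332.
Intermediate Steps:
Function('U')(g, L) = Add(26568, Mul(324, L)) (Function('U')(g, L) = Mul(Add(82, L), 324) = Add(26568, Mul(324, L)))
A = Rational(-1, 106191) ≈ -9.4170e-6
Add(A, Mul(-1, Function('U')(-144, 61))) = Add(Rational(-1, 106191), Mul(-1, Add(26568, Mul(324, 61)))) = Add(Rational(-1, 106191), Mul(-1, Add(26568, 19764))) = Add(Rational(-1, 106191), Mul(-1, 46332)) = Add(Rational(-1, 106191), -46332) = Rational(-4920041413, 106191)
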